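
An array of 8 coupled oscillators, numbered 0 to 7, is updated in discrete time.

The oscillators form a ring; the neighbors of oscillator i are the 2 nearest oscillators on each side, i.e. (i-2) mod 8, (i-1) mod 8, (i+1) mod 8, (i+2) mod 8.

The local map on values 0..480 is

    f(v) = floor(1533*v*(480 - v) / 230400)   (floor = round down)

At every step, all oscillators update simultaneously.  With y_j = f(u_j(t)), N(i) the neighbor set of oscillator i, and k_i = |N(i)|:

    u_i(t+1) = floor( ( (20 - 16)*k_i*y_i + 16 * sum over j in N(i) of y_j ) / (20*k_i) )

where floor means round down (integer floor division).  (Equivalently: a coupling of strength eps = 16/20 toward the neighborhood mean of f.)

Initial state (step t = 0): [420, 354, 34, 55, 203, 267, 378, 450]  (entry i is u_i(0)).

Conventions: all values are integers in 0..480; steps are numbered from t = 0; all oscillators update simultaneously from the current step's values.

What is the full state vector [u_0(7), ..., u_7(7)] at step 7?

Answer: [250, 250, 250, 250, 250, 250, 250, 250]

Derivation:
t=0: [420, 354, 34, 55, 203, 267, 378, 450]
t=1: [181, 161, 218, 260, 252, 250, 252, 237]
t=2: [369, 368, 368, 373, 381, 381, 377, 369]
t=3: [270, 271, 267, 262, 259, 259, 260, 265]
t=4: [378, 378, 378, 378, 379, 379, 379, 378]
t=5: [255, 256, 255, 255, 254, 254, 254, 255]
t=6: [381, 381, 381, 381, 381, 381, 381, 381]
t=7: [250, 250, 250, 250, 250, 250, 250, 250]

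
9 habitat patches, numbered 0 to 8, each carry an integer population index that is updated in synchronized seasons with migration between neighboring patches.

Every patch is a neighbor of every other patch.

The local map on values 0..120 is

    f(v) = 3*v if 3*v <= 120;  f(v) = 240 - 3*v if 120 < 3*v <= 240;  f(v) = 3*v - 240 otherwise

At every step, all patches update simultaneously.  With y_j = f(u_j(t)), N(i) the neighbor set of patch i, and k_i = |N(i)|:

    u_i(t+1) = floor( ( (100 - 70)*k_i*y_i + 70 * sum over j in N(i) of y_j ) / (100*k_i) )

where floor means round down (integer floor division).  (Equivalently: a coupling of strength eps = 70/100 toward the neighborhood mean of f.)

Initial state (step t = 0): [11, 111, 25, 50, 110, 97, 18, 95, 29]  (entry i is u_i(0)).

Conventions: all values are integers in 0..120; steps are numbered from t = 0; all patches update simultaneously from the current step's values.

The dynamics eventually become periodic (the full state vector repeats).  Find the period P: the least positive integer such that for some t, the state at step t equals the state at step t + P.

Answer: 4
Key observation: The state at step 9, [84, 84, 84, 84, 84, 84, 84, 84, 84], reappears at step 13 — and no state repeats earlier — so the cycle the system enters has period 4.

Derivation:
t=0: [11, 111, 25, 50, 110, 97, 18, 95, 29]
t=1: [61, 73, 70, 73, 73, 64, 65, 63, 72]
t=2: [39, 32, 34, 32, 32, 38, 37, 38, 32]
t=3: [107, 102, 104, 102, 102, 106, 106, 106, 102]
t=4: [74, 70, 72, 70, 70, 73, 73, 73, 70]
t=5: [23, 26, 24, 26, 26, 24, 24, 24, 26]
t=6: [73, 75, 73, 75, 75, 73, 73, 73, 75]
t=7: [18, 17, 18, 17, 17, 18, 18, 18, 17]
t=8: [52, 52, 52, 52, 52, 52, 52, 52, 52]
t=9: [84, 84, 84, 84, 84, 84, 84, 84, 84]
t=10: [12, 12, 12, 12, 12, 12, 12, 12, 12]
t=11: [36, 36, 36, 36, 36, 36, 36, 36, 36]
t=12: [108, 108, 108, 108, 108, 108, 108, 108, 108]
t=13: [84, 84, 84, 84, 84, 84, 84, 84, 84]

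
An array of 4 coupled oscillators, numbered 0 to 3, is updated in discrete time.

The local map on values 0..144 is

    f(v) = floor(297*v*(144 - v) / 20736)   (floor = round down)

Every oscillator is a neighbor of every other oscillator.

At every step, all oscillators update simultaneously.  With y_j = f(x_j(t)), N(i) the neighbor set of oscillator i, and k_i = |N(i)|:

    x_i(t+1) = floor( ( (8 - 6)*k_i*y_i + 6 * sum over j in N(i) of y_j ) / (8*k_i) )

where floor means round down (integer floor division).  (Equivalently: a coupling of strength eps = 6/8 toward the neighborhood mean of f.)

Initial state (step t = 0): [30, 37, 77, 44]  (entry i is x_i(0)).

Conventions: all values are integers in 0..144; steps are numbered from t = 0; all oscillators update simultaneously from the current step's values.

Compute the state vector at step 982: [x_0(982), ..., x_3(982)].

Simulating step by step:
t=0: [30, 37, 77, 44]
t=1: [60, 60, 60, 60]
t=2: [72, 72, 72, 72]
t=3: [74, 74, 74, 74]
t=4: [74, 74, 74, 74]

Answer: [74, 74, 74, 74]
Key observation: The state at step 3, [74, 74, 74, 74], reappears at step 4: the system is in a cycle of period 1 from step 3 on.  Therefore the state at step 982 equals the state at step 3 + ((982 - 3) mod 1) = 3, which is [74, 74, 74, 74].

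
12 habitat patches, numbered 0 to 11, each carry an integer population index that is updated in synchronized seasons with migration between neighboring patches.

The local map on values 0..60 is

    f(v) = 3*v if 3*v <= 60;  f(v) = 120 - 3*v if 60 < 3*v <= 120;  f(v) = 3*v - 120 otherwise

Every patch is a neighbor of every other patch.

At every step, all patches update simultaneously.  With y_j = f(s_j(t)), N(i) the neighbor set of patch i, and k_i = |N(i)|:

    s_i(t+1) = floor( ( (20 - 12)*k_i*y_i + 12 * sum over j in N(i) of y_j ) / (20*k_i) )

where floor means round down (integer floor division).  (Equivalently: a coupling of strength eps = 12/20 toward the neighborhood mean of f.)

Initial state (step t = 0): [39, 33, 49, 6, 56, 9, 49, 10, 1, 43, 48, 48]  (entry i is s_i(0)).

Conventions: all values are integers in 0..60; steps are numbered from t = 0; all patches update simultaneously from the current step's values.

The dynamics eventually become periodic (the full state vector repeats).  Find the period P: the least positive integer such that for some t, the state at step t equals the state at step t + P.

Answer: 4
Key observation: The state at step 17, [8, 7, 5, 8, 8, 5, 5, 7, 8, 5, 4, 4], reappears at step 21 — and no state repeats earlier — so the cycle the system enters has period 4.

Derivation:
t=0: [39, 33, 49, 6, 56, 9, 49, 10, 1, 43, 48, 48]
t=1: [15, 21, 23, 20, 30, 23, 23, 24, 15, 17, 22, 22]
t=2: [48, 52, 50, 53, 42, 50, 50, 49, 48, 50, 51, 51]
t=3: [26, 31, 29, 32, 20, 29, 29, 27, 26, 29, 30, 30]
t=4: [37, 32, 34, 31, 43, 34, 34, 36, 37, 34, 33, 33]
t=5: [14, 19, 17, 20, 14, 17, 17, 15, 14, 17, 18, 18]
t=6: [47, 52, 50, 53, 47, 50, 50, 48, 47, 50, 51, 51]
t=7: [26, 31, 29, 32, 26, 29, 29, 27, 26, 29, 30, 30]
t=8: [36, 31, 33, 30, 36, 33, 33, 35, 36, 33, 32, 32]
t=9: [17, 22, 20, 23, 17, 20, 20, 18, 17, 20, 21, 21]
t=10: [53, 54, 57, 53, 53, 57, 57, 54, 53, 57, 56, 56]
t=11: [42, 43, 47, 42, 42, 47, 47, 43, 42, 47, 46, 46]
t=12: [10, 11, 16, 10, 10, 16, 16, 11, 10, 16, 15, 15]
t=13: [35, 36, 42, 35, 35, 42, 42, 36, 35, 42, 41, 41]
t=14: [11, 10, 8, 11, 11, 8, 8, 10, 11, 8, 7, 7]
t=15: [29, 28, 26, 29, 29, 26, 26, 28, 29, 26, 25, 25]
t=16: [36, 37, 39, 36, 36, 39, 39, 37, 36, 39, 40, 40]
t=17: [8, 7, 5, 8, 8, 5, 5, 7, 8, 5, 4, 4]
t=18: [20, 19, 17, 20, 20, 17, 17, 19, 20, 17, 16, 16]
t=19: [56, 55, 53, 56, 56, 53, 53, 55, 56, 53, 52, 52]
t=20: [44, 43, 41, 44, 44, 41, 41, 43, 44, 41, 40, 40]
t=21: [8, 7, 5, 8, 8, 5, 5, 7, 8, 5, 4, 4]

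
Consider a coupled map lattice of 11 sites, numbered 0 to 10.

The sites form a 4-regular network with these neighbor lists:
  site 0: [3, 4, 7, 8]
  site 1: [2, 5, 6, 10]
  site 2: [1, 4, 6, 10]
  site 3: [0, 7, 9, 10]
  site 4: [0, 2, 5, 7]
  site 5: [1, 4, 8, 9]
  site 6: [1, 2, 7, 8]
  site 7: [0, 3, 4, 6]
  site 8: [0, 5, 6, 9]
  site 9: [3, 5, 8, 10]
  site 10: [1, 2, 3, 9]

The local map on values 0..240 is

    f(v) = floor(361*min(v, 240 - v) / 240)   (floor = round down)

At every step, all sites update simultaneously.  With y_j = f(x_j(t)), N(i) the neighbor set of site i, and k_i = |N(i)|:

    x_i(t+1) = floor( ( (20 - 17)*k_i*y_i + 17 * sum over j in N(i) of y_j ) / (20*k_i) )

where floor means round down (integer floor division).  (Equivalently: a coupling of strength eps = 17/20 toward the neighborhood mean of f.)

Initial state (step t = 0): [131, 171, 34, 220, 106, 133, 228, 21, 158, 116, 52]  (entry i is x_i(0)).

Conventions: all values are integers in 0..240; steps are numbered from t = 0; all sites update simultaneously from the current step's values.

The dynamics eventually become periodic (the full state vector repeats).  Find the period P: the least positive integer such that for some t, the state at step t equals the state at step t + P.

Simulating step by step:
t=0: [131, 171, 34, 220, 106, 133, 228, 21, 158, 116, 52]
t=1: [97, 80, 83, 99, 109, 142, 68, 83, 127, 109, 87]
t=2: [150, 124, 128, 141, 139, 152, 129, 137, 143, 150, 137]
t=3: [147, 157, 162, 145, 147, 148, 161, 150, 142, 143, 155]
t=4: [140, 124, 125, 137, 133, 138, 128, 134, 136, 139, 131]
t=5: [156, 165, 167, 155, 158, 159, 165, 158, 155, 155, 162]
t=6: [125, 114, 114, 123, 120, 122, 116, 122, 122, 123, 118]
t=7: [176, 174, 174, 175, 175, 175, 174, 175, 174, 176, 173]
t=8: [97, 98, 98, 97, 97, 97, 98, 97, 97, 97, 98]
t=9: [145, 146, 146, 145, 145, 145, 146, 145, 145, 145, 146]
t=10: [142, 141, 141, 141, 141, 141, 141, 141, 141, 141, 141]
t=11: [147, 148, 148, 147, 147, 148, 148, 147, 147, 148, 148]
t=12: [139, 138, 138, 138, 138, 138, 138, 138, 138, 138, 138]
t=13: [152, 153, 153, 152, 152, 153, 153, 152, 152, 153, 153]
t=14: [132, 130, 130, 131, 131, 130, 130, 131, 130, 130, 130]
t=15: [163, 165, 164, 163, 163, 164, 164, 163, 164, 164, 164]
t=16: [114, 113, 113, 114, 114, 113, 113, 114, 114, 114, 113]
t=17: [171, 169, 169, 170, 170, 170, 169, 170, 170, 170, 169]
t=18: [104, 105, 105, 104, 104, 105, 105, 104, 104, 105, 105]
t=19: [156, 157, 156, 156, 156, 156, 156, 156, 156, 156, 156]
t=20: [126, 125, 125, 126, 126, 125, 125, 126, 126, 126, 125]
t=21: [171, 172, 171, 171, 171, 171, 171, 171, 171, 171, 171]
t=22: [103, 102, 102, 103, 103, 102, 102, 103, 103, 103, 102]
t=23: [154, 153, 153, 153, 153, 153, 153, 153, 153, 153, 153]
t=24: [129, 130, 130, 129, 129, 130, 130, 129, 129, 130, 130]
t=25: [166, 165, 165, 165, 165, 165, 165, 165, 165, 165, 165]
t=26: [111, 112, 112, 111, 111, 112, 112, 111, 111, 112, 112]
t=27: [166, 168, 167, 166, 166, 167, 167, 166, 167, 167, 167]
t=28: [110, 108, 109, 110, 110, 109, 109, 110, 109, 109, 109]
t=29: [164, 162, 163, 164, 164, 163, 163, 164, 163, 163, 163]
t=30: [114, 115, 115, 114, 114, 115, 115, 114, 114, 114, 115]
t=31: [171, 172, 171, 171, 171, 171, 171, 171, 171, 171, 171]

Answer: 10
Key observation: The state at step 21, [171, 172, 171, 171, 171, 171, 171, 171, 171, 171, 171], reappears at step 31 — and no state repeats earlier — so the cycle the system enters has period 10.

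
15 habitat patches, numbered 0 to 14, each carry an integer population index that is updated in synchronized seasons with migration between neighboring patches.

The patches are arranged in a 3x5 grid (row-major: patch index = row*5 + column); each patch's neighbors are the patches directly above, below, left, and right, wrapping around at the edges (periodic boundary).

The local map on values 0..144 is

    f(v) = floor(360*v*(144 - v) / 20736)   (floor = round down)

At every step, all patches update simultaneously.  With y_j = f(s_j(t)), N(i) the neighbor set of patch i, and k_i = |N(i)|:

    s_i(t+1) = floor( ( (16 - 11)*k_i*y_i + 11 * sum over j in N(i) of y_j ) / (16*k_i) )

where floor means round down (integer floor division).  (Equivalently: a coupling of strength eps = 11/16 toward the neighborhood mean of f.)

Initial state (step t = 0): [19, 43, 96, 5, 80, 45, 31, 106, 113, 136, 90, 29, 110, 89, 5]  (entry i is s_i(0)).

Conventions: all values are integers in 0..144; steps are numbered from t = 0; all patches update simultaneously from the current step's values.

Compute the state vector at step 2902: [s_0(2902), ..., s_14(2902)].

Simulating step by step:
t=0: [19, 43, 96, 5, 80, 45, 31, 106, 113, 136, 90, 29, 110, 89, 5]
t=1: [68, 64, 62, 57, 41, 58, 66, 66, 50, 46, 58, 66, 69, 51, 50]
t=2: [85, 88, 88, 82, 80, 85, 88, 87, 82, 79, 86, 88, 87, 83, 80]
t=3: [86, 85, 85, 87, 88, 86, 85, 86, 87, 88, 86, 85, 85, 87, 87]
t=4: [86, 86, 86, 86, 85, 86, 86, 86, 85, 85, 86, 86, 86, 86, 85]
t=5: [86, 86, 86, 86, 86, 86, 86, 86, 86, 86, 86, 86, 86, 86, 86]
t=6: [86, 86, 86, 86, 86, 86, 86, 86, 86, 86, 86, 86, 86, 86, 86]

Answer: [86, 86, 86, 86, 86, 86, 86, 86, 86, 86, 86, 86, 86, 86, 86]
Key observation: The state at step 5, [86, 86, 86, 86, 86, 86, 86, 86, 86, 86, 86, 86, 86, 86, 86], reappears at step 6: the system is in a cycle of period 1 from step 5 on.  Therefore the state at step 2902 equals the state at step 5 + ((2902 - 5) mod 1) = 5, which is [86, 86, 86, 86, 86, 86, 86, 86, 86, 86, 86, 86, 86, 86, 86].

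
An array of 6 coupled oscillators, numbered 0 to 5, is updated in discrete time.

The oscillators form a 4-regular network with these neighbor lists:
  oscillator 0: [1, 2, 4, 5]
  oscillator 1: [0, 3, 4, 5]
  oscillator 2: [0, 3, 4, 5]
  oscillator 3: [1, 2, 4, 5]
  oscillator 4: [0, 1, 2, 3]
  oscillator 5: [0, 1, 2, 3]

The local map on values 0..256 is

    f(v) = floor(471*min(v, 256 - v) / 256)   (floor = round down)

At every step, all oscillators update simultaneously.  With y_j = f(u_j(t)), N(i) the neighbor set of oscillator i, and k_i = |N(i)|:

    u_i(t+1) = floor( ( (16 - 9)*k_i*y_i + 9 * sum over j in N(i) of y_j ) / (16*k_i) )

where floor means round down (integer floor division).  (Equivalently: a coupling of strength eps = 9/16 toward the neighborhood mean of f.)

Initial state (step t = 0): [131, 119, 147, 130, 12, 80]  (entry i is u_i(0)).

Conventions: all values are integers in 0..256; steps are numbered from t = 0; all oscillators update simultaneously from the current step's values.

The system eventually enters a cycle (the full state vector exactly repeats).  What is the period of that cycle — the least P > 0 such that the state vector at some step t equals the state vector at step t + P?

Simulating step by step:
t=0: [131, 119, 147, 130, 12, 80]
t=1: [182, 183, 175, 183, 133, 187]
t=2: [148, 146, 152, 147, 176, 132]
t=3: [194, 197, 192, 195, 175, 210]
t=4: [114, 111, 115, 113, 128, 100]
t=5: [208, 206, 209, 207, 219, 196]
t=6: [88, 89, 87, 89, 79, 98]
t=7: [161, 162, 161, 162, 154, 169]
t=8: [173, 172, 173, 172, 179, 167]
t=9: [152, 153, 152, 153, 147, 157]
t=10: [190, 189, 190, 189, 194, 186]
t=11: [121, 122, 121, 122, 118, 124]
t=12: [222, 223, 222, 223, 220, 225]
t=13: [61, 60, 61, 60, 63, 59]
t=14: [111, 110, 111, 110, 112, 109]
t=15: [203, 202, 203, 202, 204, 201]
t=16: [97, 98, 97, 98, 96, 99]
t=17: [178, 179, 178, 179, 177, 180]
t=18: [142, 141, 142, 141, 143, 140]
t=19: [209, 210, 209, 210, 208, 211]
t=20: [85, 84, 85, 84, 86, 83]
t=21: [155, 154, 155, 154, 156, 153]
t=22: [185, 186, 185, 186, 184, 187]
t=23: [129, 128, 129, 128, 130, 127]
t=24: [233, 233, 233, 233, 232, 233]
t=25: [42, 42, 42, 42, 42, 42]
t=26: [77, 77, 77, 77, 77, 77]
t=27: [141, 141, 141, 141, 141, 141]
t=28: [211, 211, 211, 211, 211, 211]
t=29: [82, 82, 82, 82, 82, 82]
t=30: [150, 150, 150, 150, 150, 150]
t=31: [195, 195, 195, 195, 195, 195]
t=32: [112, 112, 112, 112, 112, 112]
t=33: [206, 206, 206, 206, 206, 206]
t=34: [91, 91, 91, 91, 91, 91]
t=35: [167, 167, 167, 167, 167, 167]
t=36: [163, 163, 163, 163, 163, 163]
t=37: [171, 171, 171, 171, 171, 171]
t=38: [156, 156, 156, 156, 156, 156]
t=39: [183, 183, 183, 183, 183, 183]
t=40: [134, 134, 134, 134, 134, 134]
t=41: [224, 224, 224, 224, 224, 224]
t=42: [58, 58, 58, 58, 58, 58]
t=43: [106, 106, 106, 106, 106, 106]
t=44: [195, 195, 195, 195, 195, 195]

Answer: 13
Key observation: The state at step 31, [195, 195, 195, 195, 195, 195], reappears at step 44 — and no state repeats earlier — so the cycle the system enters has period 13.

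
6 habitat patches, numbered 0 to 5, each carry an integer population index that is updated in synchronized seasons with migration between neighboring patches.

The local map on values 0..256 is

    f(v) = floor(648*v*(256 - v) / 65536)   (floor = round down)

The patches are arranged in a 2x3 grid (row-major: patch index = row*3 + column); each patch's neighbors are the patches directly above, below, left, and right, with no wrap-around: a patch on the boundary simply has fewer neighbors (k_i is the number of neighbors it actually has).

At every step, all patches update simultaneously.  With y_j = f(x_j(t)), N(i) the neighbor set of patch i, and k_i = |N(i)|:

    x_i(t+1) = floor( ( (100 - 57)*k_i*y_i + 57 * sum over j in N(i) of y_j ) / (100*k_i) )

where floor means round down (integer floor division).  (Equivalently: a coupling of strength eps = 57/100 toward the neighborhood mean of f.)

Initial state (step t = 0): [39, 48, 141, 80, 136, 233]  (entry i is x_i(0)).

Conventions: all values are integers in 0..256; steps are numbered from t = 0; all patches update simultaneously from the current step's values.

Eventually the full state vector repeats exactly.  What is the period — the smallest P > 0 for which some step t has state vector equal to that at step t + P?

Answer: 2
Key observation: The state at step 5, [154, 154, 154, 154, 154, 154], reappears at step 7 — and no state repeats earlier — so the cycle the system enters has period 2.

Derivation:
t=0: [39, 48, 141, 80, 136, 233]
t=1: [103, 118, 111, 129, 124, 113]
t=2: [158, 159, 159, 159, 160, 159]
t=3: [152, 152, 152, 152, 151, 151]
t=4: [156, 156, 156, 156, 156, 156]
t=5: [154, 154, 154, 154, 154, 154]
t=6: [155, 155, 155, 155, 155, 155]
t=7: [154, 154, 154, 154, 154, 154]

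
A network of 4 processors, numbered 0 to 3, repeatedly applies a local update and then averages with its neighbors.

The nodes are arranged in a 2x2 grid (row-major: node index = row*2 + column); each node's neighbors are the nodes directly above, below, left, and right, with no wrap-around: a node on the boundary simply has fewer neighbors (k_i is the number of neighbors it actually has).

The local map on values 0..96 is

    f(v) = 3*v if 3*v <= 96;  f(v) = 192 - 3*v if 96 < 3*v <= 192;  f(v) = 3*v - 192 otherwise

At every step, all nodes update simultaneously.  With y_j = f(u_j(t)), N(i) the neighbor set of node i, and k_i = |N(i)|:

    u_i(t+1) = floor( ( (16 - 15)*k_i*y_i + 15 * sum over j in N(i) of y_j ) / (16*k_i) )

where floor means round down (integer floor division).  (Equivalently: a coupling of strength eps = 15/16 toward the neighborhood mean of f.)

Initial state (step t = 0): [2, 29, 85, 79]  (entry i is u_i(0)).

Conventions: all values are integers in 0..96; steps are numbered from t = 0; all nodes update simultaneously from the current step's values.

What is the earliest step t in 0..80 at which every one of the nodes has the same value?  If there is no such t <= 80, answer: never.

Answer: 9
Key observation: Synchronization is absorbing here: once all nodes are equal they stay equal, and step 9 is the first all-equal step.

Derivation:
t=0: [2, 29, 85, 79]  (not all equal)
t=1: [70, 29, 27, 73]  (not all equal)
t=2: [79, 26, 26, 80]  (not all equal)
t=3: [75, 48, 48, 76]  (not all equal)
t=4: [47, 35, 35, 47]  (not all equal)
t=5: [84, 53, 53, 84]  (not all equal)
t=6: [34, 58, 58, 34]  (not all equal)
t=7: [22, 85, 85, 22]  (not all equal)
t=8: [63, 65, 65, 63]  (not all equal)
t=9: [3, 3, 3, 3]  (all equal)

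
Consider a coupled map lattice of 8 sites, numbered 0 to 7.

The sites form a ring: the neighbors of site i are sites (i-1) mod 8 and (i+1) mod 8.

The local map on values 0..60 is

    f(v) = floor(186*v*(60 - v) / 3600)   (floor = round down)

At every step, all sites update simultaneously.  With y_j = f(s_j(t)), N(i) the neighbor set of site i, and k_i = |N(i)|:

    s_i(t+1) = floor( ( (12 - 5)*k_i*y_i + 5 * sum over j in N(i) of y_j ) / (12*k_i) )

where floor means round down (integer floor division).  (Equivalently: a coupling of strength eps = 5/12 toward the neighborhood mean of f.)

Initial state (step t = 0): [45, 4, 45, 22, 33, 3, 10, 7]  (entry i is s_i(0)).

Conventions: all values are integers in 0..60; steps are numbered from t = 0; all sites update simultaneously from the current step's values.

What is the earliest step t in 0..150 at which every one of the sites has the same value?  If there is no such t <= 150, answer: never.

Simulating step by step:
t=0: [45, 4, 45, 22, 33, 3, 10, 7]  (not all equal)
t=1: [26, 20, 31, 41, 37, 19, 20, 23]  (not all equal)
t=2: [43, 42, 43, 41, 41, 40, 41, 43]  (not all equal)
t=3: [37, 38, 38, 39, 40, 40, 39, 37]  (not all equal)
t=4: [43, 43, 42, 42, 41, 41, 42, 42]  (not all equal)
t=5: [37, 37, 38, 39, 39, 39, 39, 38]  (not all equal)
t=6: [43, 43, 42, 42, 42, 42, 42, 42]  (not all equal)
t=7: [37, 37, 38, 39, 39, 39, 39, 38]  (not all equal)

Answer: never
Key observation: The state at step 5 reappears at step 7 — the system is in a cycle of period 2 from step 5 on.  No step 0..7 is synchronized, and the cycle repeats forever, so no step up to 150 (or ever) has all sites equal.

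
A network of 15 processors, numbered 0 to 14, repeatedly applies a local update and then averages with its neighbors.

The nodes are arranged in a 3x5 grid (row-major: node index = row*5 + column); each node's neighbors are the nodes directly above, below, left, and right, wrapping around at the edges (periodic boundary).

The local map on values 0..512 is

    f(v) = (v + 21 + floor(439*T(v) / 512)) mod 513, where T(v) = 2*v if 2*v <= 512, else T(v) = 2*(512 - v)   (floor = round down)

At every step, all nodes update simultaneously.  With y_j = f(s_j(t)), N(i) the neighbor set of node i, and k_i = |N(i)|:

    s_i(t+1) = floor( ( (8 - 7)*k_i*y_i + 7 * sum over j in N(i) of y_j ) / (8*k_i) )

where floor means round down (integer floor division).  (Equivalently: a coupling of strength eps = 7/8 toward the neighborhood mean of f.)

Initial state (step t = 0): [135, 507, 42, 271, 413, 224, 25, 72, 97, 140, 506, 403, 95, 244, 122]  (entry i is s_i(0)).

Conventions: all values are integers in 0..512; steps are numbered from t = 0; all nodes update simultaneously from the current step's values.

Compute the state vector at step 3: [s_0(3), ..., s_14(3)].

Answer: [174, 117, 155, 136, 229, 224, 117, 131, 199, 181, 196, 216, 155, 204, 294]

Derivation:
t=0: [135, 507, 42, 271, 413, 224, 25, 72, 97, 140, 506, 403, 95, 244, 122]
t=1: [103, 157, 171, 172, 302, 211, 109, 198, 249, 234, 211, 102, 169, 263, 193]
t=2: [207, 361, 379, 287, 231, 193, 229, 325, 213, 119, 164, 326, 283, 282, 132]
t=3: [174, 117, 155, 136, 229, 224, 117, 131, 199, 181, 196, 216, 155, 204, 294]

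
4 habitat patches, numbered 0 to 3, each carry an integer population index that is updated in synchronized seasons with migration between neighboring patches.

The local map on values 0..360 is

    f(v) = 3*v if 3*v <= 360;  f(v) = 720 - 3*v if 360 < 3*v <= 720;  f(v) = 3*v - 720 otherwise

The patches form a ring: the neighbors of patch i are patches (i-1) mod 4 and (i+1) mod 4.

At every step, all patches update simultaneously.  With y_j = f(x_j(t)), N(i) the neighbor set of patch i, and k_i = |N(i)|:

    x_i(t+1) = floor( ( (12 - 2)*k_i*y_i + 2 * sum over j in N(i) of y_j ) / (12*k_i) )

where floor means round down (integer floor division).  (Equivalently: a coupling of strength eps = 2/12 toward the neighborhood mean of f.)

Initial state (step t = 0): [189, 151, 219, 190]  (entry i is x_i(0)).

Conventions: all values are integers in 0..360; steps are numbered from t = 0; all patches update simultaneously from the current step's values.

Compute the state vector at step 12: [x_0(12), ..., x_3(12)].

Simulating step by step:
t=0: [189, 151, 219, 190]
t=1: [162, 240, 87, 143]
t=2: [219, 41, 241, 283]
t=3: [73, 108, 23, 113]
t=4: [237, 294, 112, 306]
t=5: [37, 163, 310, 193]
t=6: [123, 219, 206, 144]
t=7: [321, 90, 114, 277]
t=8: [234, 273, 316, 141]
t=9: [48, 103, 223, 268]
t=10: [152, 273, 75, 86]
t=11: [249, 123, 217, 255]
t=12: [55, 300, 90, 45]

Answer: [55, 300, 90, 45]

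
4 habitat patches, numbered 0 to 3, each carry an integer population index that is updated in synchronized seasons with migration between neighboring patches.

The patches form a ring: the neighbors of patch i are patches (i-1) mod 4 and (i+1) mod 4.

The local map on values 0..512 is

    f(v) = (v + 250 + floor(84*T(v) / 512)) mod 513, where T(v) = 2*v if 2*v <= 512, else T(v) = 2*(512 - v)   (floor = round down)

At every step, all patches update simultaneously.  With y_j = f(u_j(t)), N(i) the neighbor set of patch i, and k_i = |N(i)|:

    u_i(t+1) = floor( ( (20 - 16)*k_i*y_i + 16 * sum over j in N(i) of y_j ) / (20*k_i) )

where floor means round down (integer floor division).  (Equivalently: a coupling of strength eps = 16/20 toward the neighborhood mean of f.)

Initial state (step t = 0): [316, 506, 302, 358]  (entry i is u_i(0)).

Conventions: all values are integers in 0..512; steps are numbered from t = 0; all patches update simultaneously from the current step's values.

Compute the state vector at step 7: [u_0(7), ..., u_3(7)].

Answer: [359, 356, 359, 356]

Derivation:
t=0: [316, 506, 302, 358]
t=1: [179, 138, 177, 118]
t=2: [433, 475, 432, 470]
t=3: [216, 200, 216, 200]
t=4: [6, 18, 6, 18]
t=5: [269, 260, 269, 260]
t=6: [80, 83, 80, 83]
t=7: [359, 356, 359, 356]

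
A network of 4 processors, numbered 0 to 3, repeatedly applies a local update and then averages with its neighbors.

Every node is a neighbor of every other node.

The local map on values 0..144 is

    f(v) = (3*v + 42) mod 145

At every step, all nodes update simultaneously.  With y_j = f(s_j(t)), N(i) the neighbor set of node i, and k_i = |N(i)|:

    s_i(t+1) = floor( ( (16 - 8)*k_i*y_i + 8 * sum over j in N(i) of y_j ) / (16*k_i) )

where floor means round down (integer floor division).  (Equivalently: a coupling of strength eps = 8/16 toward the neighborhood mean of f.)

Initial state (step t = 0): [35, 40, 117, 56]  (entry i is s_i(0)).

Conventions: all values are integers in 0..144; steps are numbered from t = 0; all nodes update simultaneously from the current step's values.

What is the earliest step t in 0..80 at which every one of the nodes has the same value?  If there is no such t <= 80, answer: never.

Answer: never
Key observation: The state at step 4 reappears at step 6 — the system is in a cycle of period 2 from step 4 on.  No step 0..6 is synchronized, and the cycle repeats forever, so no step up to 80 (or ever) has all nodes equal.

Derivation:
t=0: [35, 40, 117, 56]  (not all equal)
t=1: [31, 36, 65, 52]  (not all equal)
t=2: [92, 49, 78, 65]  (not all equal)
t=3: [58, 63, 92, 79]  (not all equal)
t=4: [76, 81, 62, 97]  (not all equal)
t=5: [106, 111, 92, 79]  (not all equal)
t=6: [76, 81, 62, 97]  (not all equal)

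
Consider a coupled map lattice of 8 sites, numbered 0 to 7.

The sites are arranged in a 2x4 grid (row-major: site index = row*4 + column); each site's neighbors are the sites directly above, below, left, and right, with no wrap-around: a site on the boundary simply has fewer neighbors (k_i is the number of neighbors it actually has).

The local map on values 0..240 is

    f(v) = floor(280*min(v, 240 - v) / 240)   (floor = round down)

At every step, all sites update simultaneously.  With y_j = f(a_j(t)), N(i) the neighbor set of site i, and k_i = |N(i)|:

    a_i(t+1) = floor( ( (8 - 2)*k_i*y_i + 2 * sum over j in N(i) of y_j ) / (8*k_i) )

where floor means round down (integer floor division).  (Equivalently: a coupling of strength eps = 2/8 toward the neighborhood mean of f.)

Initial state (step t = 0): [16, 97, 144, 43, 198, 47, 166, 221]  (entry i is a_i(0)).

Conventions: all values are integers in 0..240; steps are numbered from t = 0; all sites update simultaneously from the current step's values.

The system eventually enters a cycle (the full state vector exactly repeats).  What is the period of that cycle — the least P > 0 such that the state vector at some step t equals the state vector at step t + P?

Answer: 8
Key observation: The state at step 42, [140, 139, 138, 138, 140, 139, 138, 138], reappears at step 50 — and no state repeats earlier — so the cycle the system enters has period 8.

Derivation:
t=0: [16, 97, 144, 43, 198, 47, 166, 221]
t=1: [33, 100, 104, 54, 45, 61, 80, 33]
t=2: [49, 106, 113, 67, 52, 75, 88, 48]
t=3: [65, 115, 123, 81, 63, 89, 99, 64]
t=4: [82, 126, 130, 96, 77, 104, 112, 81]
t=5: [99, 128, 127, 111, 93, 120, 126, 100]
t=6: [116, 129, 130, 127, 112, 135, 132, 119]
t=7: [133, 128, 128, 131, 129, 123, 126, 135]
t=8: [125, 130, 130, 126, 129, 134, 132, 124]
t=9: [132, 128, 128, 132, 128, 124, 126, 133]
t=10: [127, 130, 129, 126, 130, 134, 132, 125]
t=11: [130, 127, 129, 132, 127, 124, 126, 132]
t=12: [128, 130, 129, 126, 131, 134, 132, 126]
t=13: [129, 127, 129, 132, 126, 124, 126, 132]
t=14: [129, 131, 129, 126, 132, 134, 132, 126]
t=15: [128, 127, 128, 132, 126, 123, 126, 132]
t=16: [130, 131, 130, 126, 133, 135, 132, 126]
t=17: [127, 126, 128, 132, 124, 122, 126, 132]
t=18: [131, 132, 130, 126, 134, 136, 132, 126]
t=19: [126, 125, 128, 132, 123, 122, 126, 132]
t=20: [133, 133, 130, 126, 135, 136, 132, 126]
t=21: [123, 124, 127, 132, 122, 121, 126, 132]
t=22: [136, 135, 131, 126, 137, 137, 132, 126]
t=23: [121, 122, 127, 132, 120, 120, 126, 132]
t=24: [138, 136, 131, 126, 139, 139, 132, 126]
t=25: [119, 121, 126, 132, 117, 118, 125, 132]
t=26: [137, 137, 132, 126, 136, 136, 133, 127]
t=27: [120, 120, 125, 131, 120, 121, 124, 130]
t=28: [140, 139, 134, 128, 139, 138, 134, 128]
t=29: [116, 117, 123, 129, 117, 119, 123, 129]
t=30: [135, 136, 135, 129, 136, 137, 135, 129]
t=31: [121, 121, 122, 128, 121, 120, 122, 128]
t=32: [138, 138, 136, 130, 138, 139, 136, 130]
t=33: [119, 119, 121, 127, 118, 117, 121, 127]
t=34: [137, 137, 137, 131, 137, 136, 137, 131]
t=35: [120, 120, 120, 126, 120, 120, 120, 126]
t=36: [140, 140, 139, 133, 140, 140, 139, 133]
t=37: [116, 116, 117, 123, 116, 116, 117, 123]
t=38: [135, 135, 135, 136, 135, 135, 135, 136]
t=39: [122, 122, 121, 121, 122, 122, 121, 121]
t=40: [137, 137, 137, 138, 137, 137, 137, 138]
t=41: [120, 120, 119, 119, 120, 120, 119, 119]
t=42: [140, 139, 138, 138, 140, 139, 138, 138]
t=43: [116, 117, 118, 119, 116, 117, 118, 119]
t=44: [135, 136, 137, 137, 135, 136, 137, 137]
t=45: [121, 121, 120, 120, 121, 121, 120, 120]
t=46: [138, 138, 139, 140, 138, 138, 139, 140]
t=47: [119, 118, 117, 116, 119, 118, 117, 116]
t=48: [137, 137, 136, 135, 137, 137, 136, 135]
t=49: [120, 120, 121, 121, 120, 120, 121, 121]
t=50: [140, 139, 138, 138, 140, 139, 138, 138]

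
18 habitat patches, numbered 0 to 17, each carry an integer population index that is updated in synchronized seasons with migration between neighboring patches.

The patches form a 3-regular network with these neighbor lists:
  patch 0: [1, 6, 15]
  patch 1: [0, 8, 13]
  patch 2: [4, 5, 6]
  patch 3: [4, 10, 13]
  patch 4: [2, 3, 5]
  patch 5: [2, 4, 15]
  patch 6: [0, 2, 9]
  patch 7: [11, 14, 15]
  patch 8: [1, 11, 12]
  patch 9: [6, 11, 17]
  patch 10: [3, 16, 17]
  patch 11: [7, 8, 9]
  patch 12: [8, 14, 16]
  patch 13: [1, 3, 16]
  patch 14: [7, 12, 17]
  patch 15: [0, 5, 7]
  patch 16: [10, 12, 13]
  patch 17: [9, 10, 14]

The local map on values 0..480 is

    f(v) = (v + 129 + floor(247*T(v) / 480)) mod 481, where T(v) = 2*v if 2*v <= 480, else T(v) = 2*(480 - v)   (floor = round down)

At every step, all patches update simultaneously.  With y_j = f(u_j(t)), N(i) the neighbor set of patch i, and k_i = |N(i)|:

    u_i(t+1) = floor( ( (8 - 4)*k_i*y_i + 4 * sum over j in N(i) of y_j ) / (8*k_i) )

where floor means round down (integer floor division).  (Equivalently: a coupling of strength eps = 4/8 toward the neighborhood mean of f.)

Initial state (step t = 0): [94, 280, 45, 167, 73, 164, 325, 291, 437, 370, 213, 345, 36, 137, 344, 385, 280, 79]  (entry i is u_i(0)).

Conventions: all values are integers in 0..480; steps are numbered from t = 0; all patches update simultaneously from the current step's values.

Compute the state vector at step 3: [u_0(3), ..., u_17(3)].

Simulating step by step:
t=0: [94, 280, 45, 167, 73, 164, 325, 291, 437, 370, 213, 345, 36, 137, 344, 385, 280, 79]
t=1: [225, 208, 255, 360, 329, 335, 177, 131, 142, 157, 188, 131, 166, 325, 169, 217, 181, 201]
t=2: [79, 143, 112, 114, 132, 125, 117, 355, 363, 299, 48, 406, 383, 102, 387, 149, 111, 185]
t=3: [347, 335, 368, 339, 381, 388, 312, 180, 178, 153, 235, 130, 167, 356, 112, 349, 292, 93]

Answer: [347, 335, 368, 339, 381, 388, 312, 180, 178, 153, 235, 130, 167, 356, 112, 349, 292, 93]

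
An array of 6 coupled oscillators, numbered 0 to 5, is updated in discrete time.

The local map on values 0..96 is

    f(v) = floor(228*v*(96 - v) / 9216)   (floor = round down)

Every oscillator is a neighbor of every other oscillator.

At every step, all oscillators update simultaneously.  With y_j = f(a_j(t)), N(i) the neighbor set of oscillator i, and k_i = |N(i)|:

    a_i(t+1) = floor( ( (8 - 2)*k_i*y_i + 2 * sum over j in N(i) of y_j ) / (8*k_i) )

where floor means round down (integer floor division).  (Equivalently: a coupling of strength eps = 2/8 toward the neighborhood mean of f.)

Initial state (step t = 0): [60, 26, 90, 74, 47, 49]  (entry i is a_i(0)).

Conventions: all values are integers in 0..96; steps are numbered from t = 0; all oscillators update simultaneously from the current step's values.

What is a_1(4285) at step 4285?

Simulating step by step:
t=0: [60, 26, 90, 74, 47, 49]
t=1: [50, 44, 22, 41, 52, 52]
t=2: [55, 55, 43, 54, 55, 55]
t=3: [55, 55, 55, 55, 55, 55]
t=4: [55, 55, 55, 55, 55, 55]

Answer: a_1(4285) = 55
Key observation: The state at step 3, [55, 55, 55, 55, 55, 55], reappears at step 4: the system is in a cycle of period 1 from step 3 on.  Therefore the state at step 4285 equals the state at step 3 + ((4285 - 3) mod 1) = 3, which is [55, 55, 55, 55, 55, 55].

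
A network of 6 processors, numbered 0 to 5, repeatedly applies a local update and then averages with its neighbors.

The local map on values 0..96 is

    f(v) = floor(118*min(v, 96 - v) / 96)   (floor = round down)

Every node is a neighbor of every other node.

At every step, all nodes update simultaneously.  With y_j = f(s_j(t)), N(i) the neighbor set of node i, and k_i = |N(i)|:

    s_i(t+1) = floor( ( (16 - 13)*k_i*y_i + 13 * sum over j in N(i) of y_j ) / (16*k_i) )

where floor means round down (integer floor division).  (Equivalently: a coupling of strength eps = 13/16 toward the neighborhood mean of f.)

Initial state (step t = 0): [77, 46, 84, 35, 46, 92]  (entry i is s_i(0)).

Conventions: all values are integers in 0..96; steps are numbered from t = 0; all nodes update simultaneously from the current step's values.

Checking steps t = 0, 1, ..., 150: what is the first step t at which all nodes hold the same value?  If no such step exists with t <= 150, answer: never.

Simulating step by step:
t=0: [77, 46, 84, 35, 46, 92]  (not all equal)
t=1: [32, 33, 32, 32, 33, 31]  (not all equal)
t=2: [39, 39, 39, 39, 39, 39]  (all equal)

Answer: 2
Key observation: Synchronization is absorbing here: once all nodes are equal they stay equal, and step 2 is the first all-equal step.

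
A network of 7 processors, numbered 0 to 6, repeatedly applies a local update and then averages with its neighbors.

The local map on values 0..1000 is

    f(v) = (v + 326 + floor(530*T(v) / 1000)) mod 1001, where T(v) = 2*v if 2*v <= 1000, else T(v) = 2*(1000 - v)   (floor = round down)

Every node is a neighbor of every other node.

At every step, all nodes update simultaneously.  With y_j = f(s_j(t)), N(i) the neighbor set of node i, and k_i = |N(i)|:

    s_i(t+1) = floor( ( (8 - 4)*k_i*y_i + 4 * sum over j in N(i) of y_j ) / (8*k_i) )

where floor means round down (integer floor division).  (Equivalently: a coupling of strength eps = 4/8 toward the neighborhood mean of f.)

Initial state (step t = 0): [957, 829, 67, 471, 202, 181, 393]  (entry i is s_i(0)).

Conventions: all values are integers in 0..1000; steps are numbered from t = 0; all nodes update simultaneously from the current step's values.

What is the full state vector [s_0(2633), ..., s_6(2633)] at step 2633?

Simulating step by step:
t=0: [957, 829, 67, 471, 202, 181, 393]
t=1: [385, 389, 442, 372, 558, 540, 305]
t=2: [234, 238, 283, 223, 331, 332, 583]
t=3: [643, 646, 685, 633, 309, 310, 452]
t=4: [441, 441, 439, 441, 697, 698, 403]
t=5: [244, 244, 242, 244, 290, 290, 212]
t=6: [838, 838, 836, 838, 877, 877, 810]
t=7: [333, 333, 333, 333, 333, 333, 334]
t=8: [10, 10, 10, 10, 10, 10, 11]
t=9: [346, 346, 346, 346, 346, 346, 347]
t=10: [37, 37, 37, 37, 37, 37, 38]
t=11: [402, 402, 402, 402, 402, 402, 403]
t=12: [153, 153, 153, 153, 153, 153, 154]
t=13: [641, 641, 641, 641, 641, 641, 642]
t=14: [346, 346, 346, 346, 346, 346, 346]
t=15: [37, 37, 37, 37, 37, 37, 37]
t=16: [402, 402, 402, 402, 402, 402, 402]
t=17: [153, 153, 153, 153, 153, 153, 153]
t=18: [641, 641, 641, 641, 641, 641, 641]
t=19: [346, 346, 346, 346, 346, 346, 346]

Answer: [641, 641, 641, 641, 641, 641, 641]
Key observation: The state at step 14, [346, 346, 346, 346, 346, 346, 346], reappears at step 19: the system is in a cycle of period 5 from step 14 on.  Therefore the state at step 2633 equals the state at step 14 + ((2633 - 14) mod 5) = 18, which is [641, 641, 641, 641, 641, 641, 641].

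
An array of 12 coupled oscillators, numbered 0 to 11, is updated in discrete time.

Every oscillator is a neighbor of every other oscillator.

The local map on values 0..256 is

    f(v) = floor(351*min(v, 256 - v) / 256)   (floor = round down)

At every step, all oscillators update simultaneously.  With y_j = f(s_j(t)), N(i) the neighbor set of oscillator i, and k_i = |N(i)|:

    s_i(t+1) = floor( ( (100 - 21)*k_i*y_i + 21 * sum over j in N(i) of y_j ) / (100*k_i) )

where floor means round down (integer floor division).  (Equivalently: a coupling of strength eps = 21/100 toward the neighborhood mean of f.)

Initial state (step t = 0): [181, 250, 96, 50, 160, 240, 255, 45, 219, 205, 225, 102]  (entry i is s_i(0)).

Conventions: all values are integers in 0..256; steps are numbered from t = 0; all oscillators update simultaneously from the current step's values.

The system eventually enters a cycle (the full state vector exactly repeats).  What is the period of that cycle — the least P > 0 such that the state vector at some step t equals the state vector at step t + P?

Simulating step by step:
t=0: [181, 250, 96, 50, 160, 240, 255, 45, 219, 205, 225, 102]
t=1: [94, 21, 116, 68, 116, 31, 16, 62, 54, 68, 48, 122]
t=2: [119, 42, 143, 92, 143, 53, 37, 86, 78, 92, 71, 150]
t=3: [151, 70, 144, 123, 144, 81, 64, 116, 107, 123, 100, 137]
t=4: [142, 105, 150, 161, 150, 117, 99, 154, 144, 161, 137, 157]
t=5: [153, 143, 144, 133, 144, 156, 137, 140, 151, 133, 158, 137]
t=6: [143, 153, 153, 164, 153, 140, 160, 157, 145, 164, 138, 160]
t=7: [151, 141, 141, 129, 141, 154, 133, 136, 149, 129, 156, 133]
t=8: [146, 157, 157, 170, 157, 143, 165, 162, 148, 170, 141, 165]
t=9: [146, 135, 135, 121, 135, 149, 126, 129, 145, 121, 152, 126]
t=10: [152, 164, 164, 164, 164, 149, 169, 171, 154, 164, 146, 169]
t=11: [139, 126, 126, 126, 126, 142, 121, 119, 136, 126, 145, 121]
t=12: [161, 170, 170, 170, 170, 158, 165, 163, 164, 170, 155, 165]
t=13: [128, 118, 118, 118, 118, 131, 124, 126, 125, 118, 134, 124]
t=14: [173, 162, 162, 162, 162, 170, 169, 170, 170, 162, 166, 169]
t=15: [115, 126, 126, 126, 126, 118, 119, 118, 118, 126, 122, 119]
t=16: [159, 170, 170, 170, 170, 162, 163, 162, 162, 170, 166, 163]
t=17: [129, 118, 118, 118, 118, 126, 126, 126, 126, 118, 123, 126]
t=18: [172, 162, 162, 162, 162, 170, 170, 170, 170, 162, 167, 170]
t=19: [116, 126, 126, 126, 126, 118, 118, 118, 118, 126, 121, 118]
t=20: [160, 170, 170, 170, 170, 162, 162, 162, 162, 170, 165, 162]
t=21: [129, 118, 118, 118, 118, 126, 126, 126, 126, 118, 123, 126]

Answer: 4
Key observation: The state at step 17, [129, 118, 118, 118, 118, 126, 126, 126, 126, 118, 123, 126], reappears at step 21 — and no state repeats earlier — so the cycle the system enters has period 4.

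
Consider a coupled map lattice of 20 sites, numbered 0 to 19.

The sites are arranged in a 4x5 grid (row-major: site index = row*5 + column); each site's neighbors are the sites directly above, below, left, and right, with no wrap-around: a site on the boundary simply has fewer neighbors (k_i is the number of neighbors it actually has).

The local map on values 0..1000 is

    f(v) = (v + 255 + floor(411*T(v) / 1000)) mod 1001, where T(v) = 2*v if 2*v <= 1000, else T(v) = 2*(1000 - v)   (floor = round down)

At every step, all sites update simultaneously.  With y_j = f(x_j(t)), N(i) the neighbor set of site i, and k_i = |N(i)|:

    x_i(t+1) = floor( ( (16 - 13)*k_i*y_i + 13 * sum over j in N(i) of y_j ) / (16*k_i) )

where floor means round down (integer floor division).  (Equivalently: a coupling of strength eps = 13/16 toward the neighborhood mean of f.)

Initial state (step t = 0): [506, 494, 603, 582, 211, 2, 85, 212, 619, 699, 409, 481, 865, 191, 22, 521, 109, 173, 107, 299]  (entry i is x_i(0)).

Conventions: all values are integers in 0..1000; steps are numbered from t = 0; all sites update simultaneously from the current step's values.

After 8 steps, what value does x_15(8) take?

Answer: x_15(8) = 178

Derivation:
t=0: [506, 494, 603, 582, 211, 2, 85, 212, 619, 699, 409, 481, 865, 191, 22, 521, 109, 173, 107, 299]
t=1: [198, 234, 298, 306, 273, 474, 316, 324, 364, 340, 338, 449, 437, 348, 489, 621, 320, 413, 618, 452]
t=2: [439, 734, 782, 820, 825, 648, 503, 685, 866, 655, 264, 539, 377, 430, 525, 728, 228, 292, 298, 148]
t=3: [171, 155, 209, 222, 209, 294, 186, 351, 174, 204, 291, 542, 418, 441, 235, 609, 440, 799, 514, 490]
t=4: [645, 586, 685, 622, 641, 674, 597, 536, 561, 629, 457, 326, 275, 302, 352, 375, 165, 105, 145, 372]
t=5: [187, 187, 182, 187, 187, 160, 317, 298, 306, 376, 552, 479, 602, 627, 689, 436, 708, 579, 688, 749]
t=6: [575, 656, 648, 651, 735, 535, 575, 639, 663, 610, 227, 306, 296, 317, 398, 161, 133, 191, 192, 200]
t=7: [180, 184, 190, 195, 190, 309, 310, 311, 319, 408, 539, 586, 643, 678, 626, 576, 624, 626, 669, 759]
t=8: [680, 652, 660, 666, 765, 578, 642, 650, 689, 626, 350, 311, 316, 322, 415, 178, 182, 189, 197, 194]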